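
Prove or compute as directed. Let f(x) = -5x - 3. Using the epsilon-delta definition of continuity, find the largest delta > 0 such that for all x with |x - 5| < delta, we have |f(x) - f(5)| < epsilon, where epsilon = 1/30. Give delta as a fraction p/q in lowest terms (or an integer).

We compute f(5) = -5*(5) - 3 = -28.
|f(x) - f(5)| = |-5x - 3 - (-28)| = |-5(x - 5)| = 5|x - 5|.
We need 5|x - 5| < 1/30, i.e. |x - 5| < 1/30 / 5 = 1/150.
So any delta <= 1/150 works. Conversely, if delta > 1/150, then x = 5 + 1/150 satisfies |x - 5| = 1/150 < delta but |f(x) - f(5)| = 5 * 1/150 = 1/30, which is not < 1/30; so no larger delta works.
Hence the largest such delta is 1/150.

1/150


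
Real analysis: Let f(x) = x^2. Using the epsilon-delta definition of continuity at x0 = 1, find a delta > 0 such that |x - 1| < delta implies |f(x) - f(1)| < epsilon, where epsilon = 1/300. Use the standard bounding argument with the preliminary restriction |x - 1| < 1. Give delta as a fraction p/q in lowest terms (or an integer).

Factor: |x^2 - (1)^2| = |x - 1| * |x + 1|.
Impose |x - 1| < 1 first. Then |x + 1| = |(x - 1) + 2*(1)| <= |x - 1| + 2*|1| < 1 + 2 = 3.
So |x^2 - (1)^2| < delta * 3.
We need delta * 3 <= 1/300, i.e. delta <= 1/300/3 = 1/900.
Since 1/900 < 1, this is tighter than 1; take delta = 1/900.
So delta = 1/900 works.

1/900


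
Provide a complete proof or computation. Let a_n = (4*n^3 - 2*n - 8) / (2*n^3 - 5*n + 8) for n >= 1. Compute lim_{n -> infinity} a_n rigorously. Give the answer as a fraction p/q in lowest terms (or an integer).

Divide numerator and denominator by n^3, the highest power:
numerator / n^3 = 4 - 2/n^2 - 8/n^3
denominator / n^3 = 2 - 5/n^2 + 8/n^3
As n -> infinity, all terms of the form c/n^k (k >= 1) tend to 0.
So numerator / n^3 -> 4 and denominator / n^3 -> 2.
Therefore lim a_n = 2.

2


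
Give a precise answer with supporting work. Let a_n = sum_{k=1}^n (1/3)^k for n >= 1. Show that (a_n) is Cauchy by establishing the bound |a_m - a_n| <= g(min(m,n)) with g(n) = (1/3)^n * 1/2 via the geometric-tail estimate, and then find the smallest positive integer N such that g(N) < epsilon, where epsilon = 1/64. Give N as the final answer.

For m > n >= 1: |a_m - a_n| = sum_{k=n+1}^m (1/3)^k < sum_{k=n+1}^infinity (1/3)^k = (1/3)^(n+1) / (1 - 1/3) = (1/3)^n * (1/3) * (3/2) = (1/3)^n * 1/2.
So g(n) = (1/3)^n / 2. Since g(n) -> 0, (a_n) is Cauchy.
Now solve g(N) < 1/64: (1/3)^N / 2 < 1/64 <=> 3^N > 1 / (2 * 1/64) = 32.
Check powers of 3: 3^3 = 27 <= 32, 3^4 = 81 > 32.
So the smallest such N is 4. Check: g(4) = 1/(2 * 81) = 1/162 < 1/64.

4


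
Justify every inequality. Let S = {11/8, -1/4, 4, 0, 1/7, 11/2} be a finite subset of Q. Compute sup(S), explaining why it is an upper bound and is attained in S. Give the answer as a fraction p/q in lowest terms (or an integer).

S is finite, so sup(S) = max(S).
Sorted decreasing:
11/2, 4, 11/8, 1/7, 0, -1/4
The extremum is 11/2.
For every x in S, x <= 11/2. And 11/2 is in S, so it is attained.
Therefore sup(S) = 11/2.

11/2


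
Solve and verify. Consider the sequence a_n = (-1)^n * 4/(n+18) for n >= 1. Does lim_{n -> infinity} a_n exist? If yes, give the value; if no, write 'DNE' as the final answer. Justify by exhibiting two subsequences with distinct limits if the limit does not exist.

Examine the behaviour of a_n along subsequences.
Even-n subsequence a_{2k} = 4/(2k+18) -> 0. Odd-n subsequence a_{2k+1} = -4/(2k+19) -> 0. Both tend to 0, which suggests the limit is 0; verify directly.
|a_n - 0| = 4/(n+18) < 4/n for every n >= 1.
Given epsilon > 0, choose a positive integer N > 4/epsilon. Then for all n >= N, |a_n| < 4/n <= 4/N < epsilon.
So by the definition of the limit, lim a_n exists and equals 0.

0


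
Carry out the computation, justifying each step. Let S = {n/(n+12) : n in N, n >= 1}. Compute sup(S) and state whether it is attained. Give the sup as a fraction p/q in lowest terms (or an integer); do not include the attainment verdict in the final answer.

Analysis:
- Values: 1/13, 1/7, 1/5, 1/4, ... strictly increasing.
- Minimum is 1/13 (n=1); inf = 1/13 (attained).
- n/(n+12) = 1 - 12/(n+12) -> 1 from below as n -> infinity, and never equals 1.
- So sup = 1 (not attained).
Conclusion: sup(S) = 1, not attained in S.

1


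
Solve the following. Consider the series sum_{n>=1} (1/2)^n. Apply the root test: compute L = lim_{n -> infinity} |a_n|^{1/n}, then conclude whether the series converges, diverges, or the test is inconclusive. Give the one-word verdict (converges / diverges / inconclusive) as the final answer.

Let a_n denote the general term. Form |a_n|^(1/n) and simplify:
|a_n|^(1/n) = 1/2
Take the limit as n -> infinity: L = 1/2.
Since L = 1/2 < 1, the root test implies convergence.

converges


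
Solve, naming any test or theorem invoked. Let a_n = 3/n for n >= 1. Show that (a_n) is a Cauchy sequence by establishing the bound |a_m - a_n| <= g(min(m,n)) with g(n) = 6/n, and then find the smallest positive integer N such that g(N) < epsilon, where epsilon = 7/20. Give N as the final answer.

For any m, n >= 1, by the triangle inequality:
|a_m - a_n| = |3/m - 3/n| <= 3*1/m + 3*1/n <= 6/min(m,n).
So g(n) = 6/n bounds the Cauchy difference. Since g(n) -> 0, (a_n) is Cauchy.
Now solve g(N) < 7/20: 6/N < 7/20 <=> N > 6 / (7/20) = 120/7.
The smallest integer strictly greater than 120/7 is N = 18.
Check: g(18) = 6/18 = 1/3 < 7/20; g(17) = 6/17 >= 7/20. So N = 18.

18


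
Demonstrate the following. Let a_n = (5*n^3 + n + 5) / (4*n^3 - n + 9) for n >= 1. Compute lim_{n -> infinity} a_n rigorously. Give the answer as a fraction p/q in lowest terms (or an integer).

Divide numerator and denominator by n^3, the highest power:
numerator / n^3 = 5 + n^(-2) + 5/n^3
denominator / n^3 = 4 - 1/n^2 + 9/n^3
As n -> infinity, all terms of the form c/n^k (k >= 1) tend to 0.
So numerator / n^3 -> 5 and denominator / n^3 -> 4.
Therefore lim a_n = 5/4.

5/4


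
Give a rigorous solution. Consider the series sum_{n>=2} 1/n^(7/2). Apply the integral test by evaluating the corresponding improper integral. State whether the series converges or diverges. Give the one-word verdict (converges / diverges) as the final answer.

Let f(x) = x^(-7/2). Then f is positive, continuous, and decreasing on [2, infinity), so the integral test applies.
Compute the improper integral int_{2}^infinity f(x) dx:
  antiderivative F(x) = -2/(5*x^(5/2)).
  As x -> infinity, F(x) -> 0 (since p = 7/2 > 1).
  So int = F(infinity) - F(2) = 0 - (-sqrt(2)/20) = sqrt(2)/20.
  Finite, so by the integral test, the series converges.

converges


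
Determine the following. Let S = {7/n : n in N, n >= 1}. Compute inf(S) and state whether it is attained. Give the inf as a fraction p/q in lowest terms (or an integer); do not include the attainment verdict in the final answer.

Analysis:
- Values: 7, 7/2, 7/3, 7/4, ... strictly decreasing.
- The maximum is 7 (n=1); sup = 7 (attained).
- The set is bounded below by 0; 7/n -> 0 so 0 is the greatest lower bound.
- 0 is not in the set, so inf = 0 is not attained.
Conclusion: inf(S) = 0, not attained in S.

0


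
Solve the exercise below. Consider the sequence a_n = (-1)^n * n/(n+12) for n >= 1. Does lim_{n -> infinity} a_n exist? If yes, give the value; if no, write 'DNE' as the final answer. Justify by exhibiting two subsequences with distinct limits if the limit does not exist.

Examine the behaviour of a_n along subsequences.
a_{2k} = 2k/(2k+12) -> 1. a_{2k+1} = -(2k+1)/(2k+13) -> -1.
Since these two subsequential limits are 1 and -1, distinct, the full sequence cannot converge (a convergent sequence has all subsequences tending to the same limit). So lim a_n does not exist.

DNE


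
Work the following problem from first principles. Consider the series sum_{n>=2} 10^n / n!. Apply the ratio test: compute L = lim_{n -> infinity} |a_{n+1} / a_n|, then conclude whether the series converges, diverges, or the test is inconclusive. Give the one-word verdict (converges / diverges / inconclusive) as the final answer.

Let a_n denote the general term. Form the ratio a_{n+1}/a_n and simplify:
a_{n+1}/a_n = 10/(n + 1)
Take the limit as n -> infinity: L = 0.
Since L = 0 < 1, the ratio test implies the series converges.

converges


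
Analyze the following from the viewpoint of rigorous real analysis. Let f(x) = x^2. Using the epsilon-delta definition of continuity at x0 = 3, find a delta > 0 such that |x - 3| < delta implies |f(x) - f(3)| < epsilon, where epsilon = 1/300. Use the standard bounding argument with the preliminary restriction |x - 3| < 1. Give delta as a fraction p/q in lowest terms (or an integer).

Factor: |x^2 - (3)^2| = |x - 3| * |x + 3|.
Impose |x - 3| < 1 first. Then |x + 3| = |(x - 3) + 2*(3)| <= |x - 3| + 2*|3| < 1 + 6 = 7.
So |x^2 - (3)^2| < delta * 7.
We need delta * 7 <= 1/300, i.e. delta <= 1/300/7 = 1/2100.
Since 1/2100 < 1, this is tighter than 1; take delta = 1/2100.
So delta = 1/2100 works.

1/2100


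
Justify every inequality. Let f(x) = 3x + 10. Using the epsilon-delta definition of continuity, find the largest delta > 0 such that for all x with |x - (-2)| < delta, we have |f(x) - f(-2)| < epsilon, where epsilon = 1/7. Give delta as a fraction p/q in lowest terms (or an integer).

We compute f(-2) = 3*(-2) + 10 = 4.
|f(x) - f(-2)| = |3x + 10 - (4)| = |3(x - (-2))| = 3|x - (-2)|.
We need 3|x - (-2)| < 1/7, i.e. |x - (-2)| < 1/7 / 3 = 1/21.
So any delta <= 1/21 works. Conversely, if delta > 1/21, then x = -2 + 1/21 satisfies |x - (-2)| = 1/21 < delta but |f(x) - f(-2)| = 3 * 1/21 = 1/7, which is not < 1/7; so no larger delta works.
Hence the largest such delta is 1/21.

1/21


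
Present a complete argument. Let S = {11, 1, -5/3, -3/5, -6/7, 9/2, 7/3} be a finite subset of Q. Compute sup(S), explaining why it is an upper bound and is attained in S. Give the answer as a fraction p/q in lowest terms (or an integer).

S is finite, so sup(S) = max(S).
Sorted decreasing:
11, 9/2, 7/3, 1, -3/5, -6/7, -5/3
The extremum is 11.
For every x in S, x <= 11. And 11 is in S, so it is attained.
Therefore sup(S) = 11.

11


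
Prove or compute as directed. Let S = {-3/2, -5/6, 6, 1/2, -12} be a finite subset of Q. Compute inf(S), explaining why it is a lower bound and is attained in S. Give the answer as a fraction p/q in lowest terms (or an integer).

S is finite, so inf(S) = min(S).
Sorted increasing:
-12, -3/2, -5/6, 1/2, 6
The extremum is -12.
For every x in S, x >= -12. And -12 is in S, so it is attained.
Therefore inf(S) = -12.

-12


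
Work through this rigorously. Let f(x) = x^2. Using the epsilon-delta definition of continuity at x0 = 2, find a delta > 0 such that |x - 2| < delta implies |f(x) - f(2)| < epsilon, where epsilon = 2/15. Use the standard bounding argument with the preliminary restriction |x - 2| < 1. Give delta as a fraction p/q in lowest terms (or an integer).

Factor: |x^2 - (2)^2| = |x - 2| * |x + 2|.
Impose |x - 2| < 1 first. Then |x + 2| = |(x - 2) + 2*(2)| <= |x - 2| + 2*|2| < 1 + 4 = 5.
So |x^2 - (2)^2| < delta * 5.
We need delta * 5 <= 2/15, i.e. delta <= 2/15/5 = 2/75.
Since 2/75 < 1, this is tighter than 1; take delta = 2/75.
So delta = 2/75 works.

2/75


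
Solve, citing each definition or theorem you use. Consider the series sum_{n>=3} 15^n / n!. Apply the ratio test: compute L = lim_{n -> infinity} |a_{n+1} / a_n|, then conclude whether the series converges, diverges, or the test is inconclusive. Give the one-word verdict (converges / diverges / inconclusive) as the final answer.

Let a_n denote the general term. Form the ratio a_{n+1}/a_n and simplify:
a_{n+1}/a_n = 15/(n + 1)
Take the limit as n -> infinity: L = 0.
Since L = 0 < 1, the ratio test implies the series converges.

converges


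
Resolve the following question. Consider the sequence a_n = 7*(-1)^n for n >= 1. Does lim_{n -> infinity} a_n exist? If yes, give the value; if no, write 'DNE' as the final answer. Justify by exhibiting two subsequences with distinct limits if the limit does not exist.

Examine the behaviour of a_n along subsequences.
Even-n subsequence a_{2k} = 7 -> 7. Odd-n subsequence a_{2k+1} = -7 -> -7.
Since these two subsequential limits are 7 and -7, distinct, the full sequence cannot converge (a convergent sequence has all subsequences tending to the same limit). So lim a_n does not exist.

DNE


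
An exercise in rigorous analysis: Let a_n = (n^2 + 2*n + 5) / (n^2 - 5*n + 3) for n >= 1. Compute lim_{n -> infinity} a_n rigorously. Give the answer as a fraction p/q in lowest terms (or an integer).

Divide numerator and denominator by n^2, the highest power:
numerator / n^2 = 1 + 2/n + 5/n^2
denominator / n^2 = 1 - 5/n + 3/n^2
As n -> infinity, all terms of the form c/n^k (k >= 1) tend to 0.
So numerator / n^2 -> 1 and denominator / n^2 -> 1.
Therefore lim a_n = 1.

1


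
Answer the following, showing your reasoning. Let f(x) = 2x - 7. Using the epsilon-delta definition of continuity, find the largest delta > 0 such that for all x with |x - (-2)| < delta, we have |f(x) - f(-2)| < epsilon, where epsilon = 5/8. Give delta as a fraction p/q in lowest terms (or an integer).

We compute f(-2) = 2*(-2) - 7 = -11.
|f(x) - f(-2)| = |2x - 7 - (-11)| = |2(x - (-2))| = 2|x - (-2)|.
We need 2|x - (-2)| < 5/8, i.e. |x - (-2)| < 5/8 / 2 = 5/16.
So any delta <= 5/16 works. Conversely, if delta > 5/16, then x = -2 + 5/16 satisfies |x - (-2)| = 5/16 < delta but |f(x) - f(-2)| = 2 * 5/16 = 5/8, which is not < 5/8; so no larger delta works.
Hence the largest such delta is 5/16.

5/16


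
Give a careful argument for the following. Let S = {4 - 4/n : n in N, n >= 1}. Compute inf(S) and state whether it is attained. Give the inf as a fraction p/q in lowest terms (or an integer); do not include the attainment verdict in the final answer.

Analysis:
- Values: 0, 2, 8/3, 3, ... strictly increasing.
- Minimum is 0 (n=1); inf = 0 (attained).
- 4 - 4/n -> 4 from below; sup = 4, not attained.
Conclusion: inf(S) = 0, attained in S.

0


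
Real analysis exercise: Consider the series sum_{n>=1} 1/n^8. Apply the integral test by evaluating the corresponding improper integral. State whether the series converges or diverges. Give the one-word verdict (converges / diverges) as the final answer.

Let f(x) = x^(-8). Then f is positive, continuous, and decreasing on [1, infinity), so the integral test applies.
Compute the improper integral int_{1}^infinity f(x) dx:
  antiderivative F(x) = -1/(7*x^7).
  As x -> infinity, F(x) -> 0 (since p = 8 > 1).
  So int = F(infinity) - F(1) = 0 - (-1/7) = 1/7.
  Finite, so by the integral test, the series converges.

converges


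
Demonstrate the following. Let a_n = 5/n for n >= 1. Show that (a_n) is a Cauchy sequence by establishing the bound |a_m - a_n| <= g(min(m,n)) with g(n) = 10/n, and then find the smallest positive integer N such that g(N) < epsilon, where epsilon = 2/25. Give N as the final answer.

For any m, n >= 1, by the triangle inequality:
|a_m - a_n| = |5/m - 5/n| <= 5*1/m + 5*1/n <= 10/min(m,n).
So g(n) = 10/n bounds the Cauchy difference. Since g(n) -> 0, (a_n) is Cauchy.
Now solve g(N) < 2/25: 10/N < 2/25 <=> N > 10 / (2/25) = 125.
The smallest integer strictly greater than 125 is N = 126.
Check: g(126) = 10/126 = 5/63 < 2/25; g(125) = 2/25 >= 2/25. So N = 126.

126


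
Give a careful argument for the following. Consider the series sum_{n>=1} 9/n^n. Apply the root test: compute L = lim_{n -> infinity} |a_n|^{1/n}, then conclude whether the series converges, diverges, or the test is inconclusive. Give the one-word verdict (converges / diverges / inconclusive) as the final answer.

Let a_n denote the general term. Form |a_n|^(1/n) and simplify:
|a_n|^(1/n) = 3^(2/n)/n
Take the limit as n -> infinity: L = 0.
Since L = 0 < 1, the root test implies convergence.

converges


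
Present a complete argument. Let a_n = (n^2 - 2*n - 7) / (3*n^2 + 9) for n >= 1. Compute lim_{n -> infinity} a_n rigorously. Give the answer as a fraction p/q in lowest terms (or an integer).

Divide numerator and denominator by n^2, the highest power:
numerator / n^2 = 1 - 2/n - 7/n^2
denominator / n^2 = 3 + 9/n^2
As n -> infinity, all terms of the form c/n^k (k >= 1) tend to 0.
So numerator / n^2 -> 1 and denominator / n^2 -> 3.
Therefore lim a_n = 1/3.

1/3


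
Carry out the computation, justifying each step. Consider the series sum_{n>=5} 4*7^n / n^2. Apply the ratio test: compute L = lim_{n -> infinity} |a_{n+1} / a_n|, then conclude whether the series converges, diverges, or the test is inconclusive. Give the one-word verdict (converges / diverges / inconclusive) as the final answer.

Let a_n denote the general term. Form the ratio a_{n+1}/a_n and simplify:
a_{n+1}/a_n = 7*n^2/(n + 1)^2
Take the limit as n -> infinity: L = 7.
Since L = 7 > 1 (or L = infinity), the ratio test implies the series diverges.

diverges


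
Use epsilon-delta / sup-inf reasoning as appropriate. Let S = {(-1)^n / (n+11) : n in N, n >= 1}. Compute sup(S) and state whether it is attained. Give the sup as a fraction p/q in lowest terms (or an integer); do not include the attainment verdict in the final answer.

Analysis:
- Values: -1/12, 1/13, -1/14, 1/15, -1/16, ...
- Positive terms (even n): 1/(2+11), 1/(4+11), ... decreasing -> max = 1/13 (n=2).
- Negative terms (odd n): -1/(1+11), -1/(3+11), ... increasing -> min = -1/12 (n=1).
- So sup = 1/13 (attained at n=2); inf = -1/12 (attained at n=1).
Conclusion: sup(S) = 1/13, attained in S.

1/13


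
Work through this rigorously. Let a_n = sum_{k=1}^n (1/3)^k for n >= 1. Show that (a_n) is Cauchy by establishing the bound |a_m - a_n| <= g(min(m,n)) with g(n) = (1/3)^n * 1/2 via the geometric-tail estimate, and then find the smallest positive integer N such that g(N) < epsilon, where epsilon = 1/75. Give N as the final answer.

For m > n >= 1: |a_m - a_n| = sum_{k=n+1}^m (1/3)^k < sum_{k=n+1}^infinity (1/3)^k = (1/3)^(n+1) / (1 - 1/3) = (1/3)^n * (1/3) * (3/2) = (1/3)^n * 1/2.
So g(n) = (1/3)^n / 2. Since g(n) -> 0, (a_n) is Cauchy.
Now solve g(N) < 1/75: (1/3)^N / 2 < 1/75 <=> 3^N > 1 / (2 * 1/75) = 75/2.
Check powers of 3: 3^3 = 27 <= 75/2, 3^4 = 81 > 75/2.
So the smallest such N is 4. Check: g(4) = 1/(2 * 81) = 1/162 < 1/75.

4


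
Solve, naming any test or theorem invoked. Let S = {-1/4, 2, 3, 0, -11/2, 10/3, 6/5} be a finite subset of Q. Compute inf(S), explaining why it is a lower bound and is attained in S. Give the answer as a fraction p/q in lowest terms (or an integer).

S is finite, so inf(S) = min(S).
Sorted increasing:
-11/2, -1/4, 0, 6/5, 2, 3, 10/3
The extremum is -11/2.
For every x in S, x >= -11/2. And -11/2 is in S, so it is attained.
Therefore inf(S) = -11/2.

-11/2


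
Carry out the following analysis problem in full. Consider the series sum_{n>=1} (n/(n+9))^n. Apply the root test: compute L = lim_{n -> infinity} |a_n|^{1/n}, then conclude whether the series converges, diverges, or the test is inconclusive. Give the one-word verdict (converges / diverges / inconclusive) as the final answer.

Let a_n denote the general term. Form |a_n|^(1/n) and simplify:
|a_n|^(1/n) = n/(n + 9)
Take the limit as n -> infinity: L = 1.
Since L = 1, the root test is inconclusive. (In fact a_n = (n/(n+9))^n -> e^(-9) != 0, so the nth-term test shows divergence; but the root test itself gives no conclusion.)

inconclusive


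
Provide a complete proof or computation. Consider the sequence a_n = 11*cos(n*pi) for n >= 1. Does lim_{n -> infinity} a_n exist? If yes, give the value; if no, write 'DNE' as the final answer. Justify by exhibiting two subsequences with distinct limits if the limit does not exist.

Examine the behaviour of a_n along subsequences.
cos(n*pi) = (-1)^n, so a_n = 11*(-1)^n. a_{2k} = 11 -> 11. a_{2k+1} = -11 -> -11.
Since these two subsequential limits are 11 and -11, distinct, the full sequence cannot converge (a convergent sequence has all subsequences tending to the same limit). So lim a_n does not exist.

DNE


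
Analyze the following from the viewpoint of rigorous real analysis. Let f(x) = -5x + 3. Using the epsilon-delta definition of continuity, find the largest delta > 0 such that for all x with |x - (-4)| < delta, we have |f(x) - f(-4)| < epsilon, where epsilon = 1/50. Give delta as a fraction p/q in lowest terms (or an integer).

We compute f(-4) = -5*(-4) + 3 = 23.
|f(x) - f(-4)| = |-5x + 3 - (23)| = |-5(x - (-4))| = 5|x - (-4)|.
We need 5|x - (-4)| < 1/50, i.e. |x - (-4)| < 1/50 / 5 = 1/250.
So any delta <= 1/250 works. Conversely, if delta > 1/250, then x = -4 + 1/250 satisfies |x - (-4)| = 1/250 < delta but |f(x) - f(-4)| = 5 * 1/250 = 1/50, which is not < 1/50; so no larger delta works.
Hence the largest such delta is 1/250.

1/250


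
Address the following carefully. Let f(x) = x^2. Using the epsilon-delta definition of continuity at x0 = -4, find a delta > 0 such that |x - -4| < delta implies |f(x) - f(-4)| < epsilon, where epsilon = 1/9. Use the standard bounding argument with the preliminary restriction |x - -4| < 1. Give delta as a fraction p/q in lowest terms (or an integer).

Factor: |x^2 - (-4)^2| = |x - -4| * |x + -4|.
Impose |x - -4| < 1 first. Then |x + -4| = |(x - -4) + 2*(-4)| <= |x - -4| + 2*|-4| < 1 + 8 = 9.
So |x^2 - (-4)^2| < delta * 9.
We need delta * 9 <= 1/9, i.e. delta <= 1/9/9 = 1/81.
Since 1/81 < 1, this is tighter than 1; take delta = 1/81.
So delta = 1/81 works.

1/81


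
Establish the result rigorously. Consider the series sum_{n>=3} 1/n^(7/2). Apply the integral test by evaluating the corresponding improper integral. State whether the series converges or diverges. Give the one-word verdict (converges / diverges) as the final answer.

Let f(x) = x^(-7/2). Then f is positive, continuous, and decreasing on [3, infinity), so the integral test applies.
Compute the improper integral int_{3}^infinity f(x) dx:
  antiderivative F(x) = -2/(5*x^(5/2)).
  As x -> infinity, F(x) -> 0 (since p = 7/2 > 1).
  So int = F(infinity) - F(3) = 0 - (-2*sqrt(3)/135) = 2*sqrt(3)/135.
  Finite, so by the integral test, the series converges.

converges


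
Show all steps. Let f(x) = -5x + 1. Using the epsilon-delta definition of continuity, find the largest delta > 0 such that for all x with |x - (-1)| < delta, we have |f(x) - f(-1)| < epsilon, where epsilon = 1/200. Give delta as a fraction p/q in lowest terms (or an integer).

We compute f(-1) = -5*(-1) + 1 = 6.
|f(x) - f(-1)| = |-5x + 1 - (6)| = |-5(x - (-1))| = 5|x - (-1)|.
We need 5|x - (-1)| < 1/200, i.e. |x - (-1)| < 1/200 / 5 = 1/1000.
So any delta <= 1/1000 works. Conversely, if delta > 1/1000, then x = -1 + 1/1000 satisfies |x - (-1)| = 1/1000 < delta but |f(x) - f(-1)| = 5 * 1/1000 = 1/200, which is not < 1/200; so no larger delta works.
Hence the largest such delta is 1/1000.

1/1000


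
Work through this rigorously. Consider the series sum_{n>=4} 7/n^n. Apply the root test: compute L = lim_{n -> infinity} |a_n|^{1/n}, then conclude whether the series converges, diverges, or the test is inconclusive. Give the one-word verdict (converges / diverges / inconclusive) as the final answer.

Let a_n denote the general term. Form |a_n|^(1/n) and simplify:
|a_n|^(1/n) = 7^(1/n)/n
Take the limit as n -> infinity: L = 0.
Since L = 0 < 1, the root test implies convergence.

converges


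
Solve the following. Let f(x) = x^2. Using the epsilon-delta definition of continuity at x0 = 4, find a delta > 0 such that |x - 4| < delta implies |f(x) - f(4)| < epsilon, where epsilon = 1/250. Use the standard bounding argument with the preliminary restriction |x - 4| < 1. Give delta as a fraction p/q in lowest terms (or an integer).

Factor: |x^2 - (4)^2| = |x - 4| * |x + 4|.
Impose |x - 4| < 1 first. Then |x + 4| = |(x - 4) + 2*(4)| <= |x - 4| + 2*|4| < 1 + 8 = 9.
So |x^2 - (4)^2| < delta * 9.
We need delta * 9 <= 1/250, i.e. delta <= 1/250/9 = 1/2250.
Since 1/2250 < 1, this is tighter than 1; take delta = 1/2250.
So delta = 1/2250 works.

1/2250


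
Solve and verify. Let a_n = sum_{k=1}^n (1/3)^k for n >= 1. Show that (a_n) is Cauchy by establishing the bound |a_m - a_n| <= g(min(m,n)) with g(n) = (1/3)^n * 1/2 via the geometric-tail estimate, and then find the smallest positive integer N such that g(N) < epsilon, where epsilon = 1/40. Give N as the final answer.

For m > n >= 1: |a_m - a_n| = sum_{k=n+1}^m (1/3)^k < sum_{k=n+1}^infinity (1/3)^k = (1/3)^(n+1) / (1 - 1/3) = (1/3)^n * (1/3) * (3/2) = (1/3)^n * 1/2.
So g(n) = (1/3)^n / 2. Since g(n) -> 0, (a_n) is Cauchy.
Now solve g(N) < 1/40: (1/3)^N / 2 < 1/40 <=> 3^N > 1 / (2 * 1/40) = 20.
Check powers of 3: 3^2 = 9 <= 20, 3^3 = 27 > 20.
So the smallest such N is 3. Check: g(3) = 1/(2 * 27) = 1/54 < 1/40.

3


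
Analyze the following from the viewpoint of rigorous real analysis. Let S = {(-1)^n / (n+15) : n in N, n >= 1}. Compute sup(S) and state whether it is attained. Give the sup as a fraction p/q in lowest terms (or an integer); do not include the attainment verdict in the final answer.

Analysis:
- Values: -1/16, 1/17, -1/18, 1/19, -1/20, ...
- Positive terms (even n): 1/(2+15), 1/(4+15), ... decreasing -> max = 1/17 (n=2).
- Negative terms (odd n): -1/(1+15), -1/(3+15), ... increasing -> min = -1/16 (n=1).
- So sup = 1/17 (attained at n=2); inf = -1/16 (attained at n=1).
Conclusion: sup(S) = 1/17, attained in S.

1/17


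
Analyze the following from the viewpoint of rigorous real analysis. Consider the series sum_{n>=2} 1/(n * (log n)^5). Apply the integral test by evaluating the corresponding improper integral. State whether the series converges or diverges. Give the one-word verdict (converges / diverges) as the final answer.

Let f(x) = 1/(x*log(x)^5). Then f is positive, continuous, and decreasing on [2, infinity), so the integral test applies.
Compute the improper integral int_{2}^infinity f(x) dx:
  antiderivative F(x) = -1/(4*log(x)^4).
  F(x) -> 0 as x -> infinity.  int = 0 - F(2) = 1/(4*log(2)^4) < infinity. By the integral test, the series converges.

converges


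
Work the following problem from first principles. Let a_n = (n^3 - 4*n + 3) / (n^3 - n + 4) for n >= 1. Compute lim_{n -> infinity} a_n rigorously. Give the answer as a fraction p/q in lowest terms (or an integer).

Divide numerator and denominator by n^3, the highest power:
numerator / n^3 = 1 - 4/n^2 + 3/n^3
denominator / n^3 = 1 - 1/n^2 + 4/n^3
As n -> infinity, all terms of the form c/n^k (k >= 1) tend to 0.
So numerator / n^3 -> 1 and denominator / n^3 -> 1.
Therefore lim a_n = 1.

1


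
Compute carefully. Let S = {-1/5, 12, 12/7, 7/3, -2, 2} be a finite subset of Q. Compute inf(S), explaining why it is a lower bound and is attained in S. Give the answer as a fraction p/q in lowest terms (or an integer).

S is finite, so inf(S) = min(S).
Sorted increasing:
-2, -1/5, 12/7, 2, 7/3, 12
The extremum is -2.
For every x in S, x >= -2. And -2 is in S, so it is attained.
Therefore inf(S) = -2.

-2


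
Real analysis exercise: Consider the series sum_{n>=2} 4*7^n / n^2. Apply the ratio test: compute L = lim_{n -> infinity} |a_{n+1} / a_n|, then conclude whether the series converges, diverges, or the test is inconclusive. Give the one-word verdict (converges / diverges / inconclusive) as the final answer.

Let a_n denote the general term. Form the ratio a_{n+1}/a_n and simplify:
a_{n+1}/a_n = 7*n^2/(n + 1)^2
Take the limit as n -> infinity: L = 7.
Since L = 7 > 1 (or L = infinity), the ratio test implies the series diverges.

diverges


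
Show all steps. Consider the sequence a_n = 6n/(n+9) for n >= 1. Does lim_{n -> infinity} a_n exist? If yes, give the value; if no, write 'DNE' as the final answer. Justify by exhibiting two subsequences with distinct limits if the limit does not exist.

Examine the behaviour of a_n along subsequences.
Even-n subsequence a_{2k} = 6(2k)/(2k+9) -> 6. Odd-n subsequence a_{2k+1} = 6(2k+1)/(2k+10) -> 6. Both tend to 6, which suggests the limit is 6; verify directly.
|a_n - 6| = |6n - 6(n+9)| / (n+9) = 54/(n+9) < 54/n for every n >= 1.
Given epsilon > 0, choose a positive integer N > 54/epsilon. Then for all n >= N, |a_n - 6| < 54/n <= 54/N < epsilon.
So by the definition of the limit, lim a_n exists and equals 6.

6


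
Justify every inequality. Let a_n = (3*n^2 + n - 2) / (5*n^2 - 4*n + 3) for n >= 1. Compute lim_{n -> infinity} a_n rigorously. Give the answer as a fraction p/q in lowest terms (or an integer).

Divide numerator and denominator by n^2, the highest power:
numerator / n^2 = 3 + 1/n - 2/n^2
denominator / n^2 = 5 - 4/n + 3/n^2
As n -> infinity, all terms of the form c/n^k (k >= 1) tend to 0.
So numerator / n^2 -> 3 and denominator / n^2 -> 5.
Therefore lim a_n = 3/5.

3/5


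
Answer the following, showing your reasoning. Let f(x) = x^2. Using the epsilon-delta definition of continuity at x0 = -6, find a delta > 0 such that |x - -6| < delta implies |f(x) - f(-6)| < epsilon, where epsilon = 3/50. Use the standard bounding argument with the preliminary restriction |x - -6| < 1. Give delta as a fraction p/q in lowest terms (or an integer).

Factor: |x^2 - (-6)^2| = |x - -6| * |x + -6|.
Impose |x - -6| < 1 first. Then |x + -6| = |(x - -6) + 2*(-6)| <= |x - -6| + 2*|-6| < 1 + 12 = 13.
So |x^2 - (-6)^2| < delta * 13.
We need delta * 13 <= 3/50, i.e. delta <= 3/50/13 = 3/650.
Since 3/650 < 1, this is tighter than 1; take delta = 3/650.
So delta = 3/650 works.

3/650


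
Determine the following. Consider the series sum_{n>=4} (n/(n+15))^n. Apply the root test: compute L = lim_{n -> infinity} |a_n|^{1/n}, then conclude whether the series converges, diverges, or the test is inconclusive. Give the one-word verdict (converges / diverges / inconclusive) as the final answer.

Let a_n denote the general term. Form |a_n|^(1/n) and simplify:
|a_n|^(1/n) = n/(n + 15)
Take the limit as n -> infinity: L = 1.
Since L = 1, the root test is inconclusive. (In fact a_n = (n/(n+15))^n -> e^(-15) != 0, so the nth-term test shows divergence; but the root test itself gives no conclusion.)

inconclusive


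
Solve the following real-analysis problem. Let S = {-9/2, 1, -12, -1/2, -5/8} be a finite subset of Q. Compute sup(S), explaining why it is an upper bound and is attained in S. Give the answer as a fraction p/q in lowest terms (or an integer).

S is finite, so sup(S) = max(S).
Sorted decreasing:
1, -1/2, -5/8, -9/2, -12
The extremum is 1.
For every x in S, x <= 1. And 1 is in S, so it is attained.
Therefore sup(S) = 1.

1


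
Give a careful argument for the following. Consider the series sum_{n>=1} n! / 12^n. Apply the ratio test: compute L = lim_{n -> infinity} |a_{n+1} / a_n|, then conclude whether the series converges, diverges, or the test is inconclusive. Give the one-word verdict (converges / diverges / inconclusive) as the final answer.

Let a_n denote the general term. Form the ratio a_{n+1}/a_n and simplify:
a_{n+1}/a_n = n/12 + 1/12
Take the limit as n -> infinity: L = infinity.
Since L = infinity > 1 (or L = infinity), the ratio test implies the series diverges.

diverges


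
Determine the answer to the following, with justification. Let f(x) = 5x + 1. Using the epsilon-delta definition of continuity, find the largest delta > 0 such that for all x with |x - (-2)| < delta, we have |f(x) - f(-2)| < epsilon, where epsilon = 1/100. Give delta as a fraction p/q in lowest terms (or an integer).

We compute f(-2) = 5*(-2) + 1 = -9.
|f(x) - f(-2)| = |5x + 1 - (-9)| = |5(x - (-2))| = 5|x - (-2)|.
We need 5|x - (-2)| < 1/100, i.e. |x - (-2)| < 1/100 / 5 = 1/500.
So any delta <= 1/500 works. Conversely, if delta > 1/500, then x = -2 + 1/500 satisfies |x - (-2)| = 1/500 < delta but |f(x) - f(-2)| = 5 * 1/500 = 1/100, which is not < 1/100; so no larger delta works.
Hence the largest such delta is 1/500.

1/500


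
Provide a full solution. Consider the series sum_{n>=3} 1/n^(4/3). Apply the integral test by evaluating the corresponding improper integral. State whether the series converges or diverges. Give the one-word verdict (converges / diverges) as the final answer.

Let f(x) = x^(-4/3). Then f is positive, continuous, and decreasing on [3, infinity), so the integral test applies.
Compute the improper integral int_{3}^infinity f(x) dx:
  antiderivative F(x) = -3/x^(1/3).
  As x -> infinity, F(x) -> 0 (since p = 4/3 > 1).
  So int = F(infinity) - F(3) = 0 - (-3^(2/3)) = 3^(2/3).
  Finite, so by the integral test, the series converges.

converges


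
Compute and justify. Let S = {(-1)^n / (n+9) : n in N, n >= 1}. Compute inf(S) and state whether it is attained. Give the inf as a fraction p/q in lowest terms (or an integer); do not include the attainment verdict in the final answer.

Analysis:
- Values: -1/10, 1/11, -1/12, 1/13, -1/14, ...
- Positive terms (even n): 1/(2+9), 1/(4+9), ... decreasing -> max = 1/11 (n=2).
- Negative terms (odd n): -1/(1+9), -1/(3+9), ... increasing -> min = -1/10 (n=1).
- So sup = 1/11 (attained at n=2); inf = -1/10 (attained at n=1).
Conclusion: inf(S) = -1/10, attained in S.

-1/10


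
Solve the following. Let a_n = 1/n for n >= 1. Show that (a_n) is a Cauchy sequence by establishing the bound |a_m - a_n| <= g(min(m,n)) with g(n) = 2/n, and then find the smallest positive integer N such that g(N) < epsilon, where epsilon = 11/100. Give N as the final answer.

For any m, n >= 1, by the triangle inequality:
|a_m - a_n| = |1/m - 1/n| <= 1/m + 1/n <= 2/min(m,n).
So g(n) = 2/n bounds the Cauchy difference. Since g(n) -> 0, (a_n) is Cauchy.
Now solve g(N) < 11/100: 2/N < 11/100 <=> N > 2 / (11/100) = 200/11.
The smallest integer strictly greater than 200/11 is N = 19.
Check: g(19) = 2/19 = 2/19 < 11/100; g(18) = 1/9 >= 11/100. So N = 19.

19


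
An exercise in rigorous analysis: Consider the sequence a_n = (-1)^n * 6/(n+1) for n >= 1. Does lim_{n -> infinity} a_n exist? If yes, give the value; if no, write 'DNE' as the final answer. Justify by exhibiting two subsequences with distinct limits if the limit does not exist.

Examine the behaviour of a_n along subsequences.
Even-n subsequence a_{2k} = 6/(2k+1) -> 0. Odd-n subsequence a_{2k+1} = -6/(2k+2) -> 0. Both tend to 0, which suggests the limit is 0; verify directly.
|a_n - 0| = 6/(n+1) < 6/n for every n >= 1.
Given epsilon > 0, choose a positive integer N > 6/epsilon. Then for all n >= N, |a_n| < 6/n <= 6/N < epsilon.
So by the definition of the limit, lim a_n exists and equals 0.

0


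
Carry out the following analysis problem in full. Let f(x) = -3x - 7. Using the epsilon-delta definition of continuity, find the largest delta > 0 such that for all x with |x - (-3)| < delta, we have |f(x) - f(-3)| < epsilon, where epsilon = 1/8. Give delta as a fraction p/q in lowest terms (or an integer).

We compute f(-3) = -3*(-3) - 7 = 2.
|f(x) - f(-3)| = |-3x - 7 - (2)| = |-3(x - (-3))| = 3|x - (-3)|.
We need 3|x - (-3)| < 1/8, i.e. |x - (-3)| < 1/8 / 3 = 1/24.
So any delta <= 1/24 works. Conversely, if delta > 1/24, then x = -3 + 1/24 satisfies |x - (-3)| = 1/24 < delta but |f(x) - f(-3)| = 3 * 1/24 = 1/8, which is not < 1/8; so no larger delta works.
Hence the largest such delta is 1/24.

1/24


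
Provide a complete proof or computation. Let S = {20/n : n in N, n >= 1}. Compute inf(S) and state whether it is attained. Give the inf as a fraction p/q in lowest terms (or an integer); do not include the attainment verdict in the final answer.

Analysis:
- Values: 20, 10, 20/3, 5, ... strictly decreasing.
- The maximum is 20 (n=1); sup = 20 (attained).
- The set is bounded below by 0; 20/n -> 0 so 0 is the greatest lower bound.
- 0 is not in the set, so inf = 0 is not attained.
Conclusion: inf(S) = 0, not attained in S.

0


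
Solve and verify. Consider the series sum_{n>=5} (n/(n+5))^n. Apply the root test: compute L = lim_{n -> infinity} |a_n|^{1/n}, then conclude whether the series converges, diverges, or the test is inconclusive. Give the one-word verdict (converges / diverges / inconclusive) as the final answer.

Let a_n denote the general term. Form |a_n|^(1/n) and simplify:
|a_n|^(1/n) = n/(n + 5)
Take the limit as n -> infinity: L = 1.
Since L = 1, the root test is inconclusive. (In fact a_n = (n/(n+5))^n -> e^(-5) != 0, so the nth-term test shows divergence; but the root test itself gives no conclusion.)

inconclusive


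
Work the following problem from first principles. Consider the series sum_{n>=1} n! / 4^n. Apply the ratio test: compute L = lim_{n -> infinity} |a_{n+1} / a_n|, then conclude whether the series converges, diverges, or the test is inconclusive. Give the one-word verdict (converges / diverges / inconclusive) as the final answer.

Let a_n denote the general term. Form the ratio a_{n+1}/a_n and simplify:
a_{n+1}/a_n = n/4 + 1/4
Take the limit as n -> infinity: L = infinity.
Since L = infinity > 1 (or L = infinity), the ratio test implies the series diverges.

diverges


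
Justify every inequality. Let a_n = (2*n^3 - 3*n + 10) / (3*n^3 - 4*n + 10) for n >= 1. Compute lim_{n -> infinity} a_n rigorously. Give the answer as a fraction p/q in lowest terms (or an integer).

Divide numerator and denominator by n^3, the highest power:
numerator / n^3 = 2 - 3/n^2 + 10/n^3
denominator / n^3 = 3 - 4/n^2 + 10/n^3
As n -> infinity, all terms of the form c/n^k (k >= 1) tend to 0.
So numerator / n^3 -> 2 and denominator / n^3 -> 3.
Therefore lim a_n = 2/3.

2/3


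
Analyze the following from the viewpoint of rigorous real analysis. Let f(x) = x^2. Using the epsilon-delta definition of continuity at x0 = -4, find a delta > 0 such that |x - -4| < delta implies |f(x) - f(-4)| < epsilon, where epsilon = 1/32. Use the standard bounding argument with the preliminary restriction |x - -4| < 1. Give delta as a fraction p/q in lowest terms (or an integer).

Factor: |x^2 - (-4)^2| = |x - -4| * |x + -4|.
Impose |x - -4| < 1 first. Then |x + -4| = |(x - -4) + 2*(-4)| <= |x - -4| + 2*|-4| < 1 + 8 = 9.
So |x^2 - (-4)^2| < delta * 9.
We need delta * 9 <= 1/32, i.e. delta <= 1/32/9 = 1/288.
Since 1/288 < 1, this is tighter than 1; take delta = 1/288.
So delta = 1/288 works.

1/288


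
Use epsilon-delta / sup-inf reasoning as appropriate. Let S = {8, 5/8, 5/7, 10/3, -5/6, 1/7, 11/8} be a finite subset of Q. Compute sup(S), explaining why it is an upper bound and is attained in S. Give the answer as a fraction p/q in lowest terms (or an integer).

S is finite, so sup(S) = max(S).
Sorted decreasing:
8, 10/3, 11/8, 5/7, 5/8, 1/7, -5/6
The extremum is 8.
For every x in S, x <= 8. And 8 is in S, so it is attained.
Therefore sup(S) = 8.

8


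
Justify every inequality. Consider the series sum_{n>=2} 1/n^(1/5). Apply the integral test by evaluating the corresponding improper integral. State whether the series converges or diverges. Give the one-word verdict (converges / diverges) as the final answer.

Let f(x) = x^(-1/5). Then f is positive, continuous, and decreasing on [2, infinity), so the integral test applies.
Compute the improper integral int_{2}^infinity f(x) dx:
  antiderivative F(x) = 5*x^(4/5)/4.
  As x -> infinity, F(x) -> infinity (since p = 1/5 < 1).
  So the integral diverges. By the integral test, the series diverges.

diverges


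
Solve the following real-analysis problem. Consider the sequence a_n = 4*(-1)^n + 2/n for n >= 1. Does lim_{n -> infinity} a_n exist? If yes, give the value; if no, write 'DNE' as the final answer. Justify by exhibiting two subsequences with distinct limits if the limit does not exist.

Examine the behaviour of a_n along subsequences.
a_{2k} = 4 + 2/(2k) -> 4. a_{2k+1} = -4 + 2/(2k+1) -> -4.
Since these two subsequential limits are 4 and -4, distinct, the full sequence cannot converge (a convergent sequence has all subsequences tending to the same limit). So lim a_n does not exist.

DNE


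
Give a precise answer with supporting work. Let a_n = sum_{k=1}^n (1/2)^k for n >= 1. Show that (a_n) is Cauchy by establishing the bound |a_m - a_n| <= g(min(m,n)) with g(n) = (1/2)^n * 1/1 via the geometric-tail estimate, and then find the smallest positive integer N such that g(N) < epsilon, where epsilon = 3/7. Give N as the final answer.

For m > n >= 1: |a_m - a_n| = sum_{k=n+1}^m (1/2)^k < sum_{k=n+1}^infinity (1/2)^k = (1/2)^(n+1) / (1 - 1/2) = (1/2)^n * (1/2) * (2/1) = (1/2)^n * 1/1.
So g(n) = (1/2)^n / 1. Since g(n) -> 0, (a_n) is Cauchy.
Now solve g(N) < 3/7: (1/2)^N / 1 < 3/7 <=> 2^N > 1 / (1 * 3/7) = 7/3.
Check powers of 2: 2^1 = 2 <= 7/3, 2^2 = 4 > 7/3.
So the smallest such N is 2. Check: g(2) = 1/(1 * 4) = 1/4 < 3/7.

2
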